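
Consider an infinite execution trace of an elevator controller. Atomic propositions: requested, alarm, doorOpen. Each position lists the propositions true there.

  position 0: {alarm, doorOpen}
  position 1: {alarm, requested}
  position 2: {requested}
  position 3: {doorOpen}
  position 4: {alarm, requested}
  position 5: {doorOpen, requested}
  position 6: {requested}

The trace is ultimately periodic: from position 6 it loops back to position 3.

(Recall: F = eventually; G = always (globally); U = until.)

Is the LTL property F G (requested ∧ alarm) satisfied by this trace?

Does not hold

G (requested ∧ alarm) is false at every position 0..6, so it never becomes true and F G (requested ∧ alarm) fails.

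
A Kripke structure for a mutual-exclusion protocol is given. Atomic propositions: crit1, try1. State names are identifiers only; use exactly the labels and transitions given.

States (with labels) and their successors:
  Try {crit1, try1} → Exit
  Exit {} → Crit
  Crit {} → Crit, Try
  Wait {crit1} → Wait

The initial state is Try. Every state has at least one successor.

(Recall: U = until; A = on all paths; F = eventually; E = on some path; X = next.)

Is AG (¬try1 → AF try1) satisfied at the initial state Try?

States satisfying ¬try1 → AF try1: {Try}.
States satisfying AG (¬try1 → AF try1): ∅.
Crit is reachable from Try and violates ¬try1 → AF try1, so AG fails at Try.
Try ∉ Sat(AG (¬try1 → AF try1)).

No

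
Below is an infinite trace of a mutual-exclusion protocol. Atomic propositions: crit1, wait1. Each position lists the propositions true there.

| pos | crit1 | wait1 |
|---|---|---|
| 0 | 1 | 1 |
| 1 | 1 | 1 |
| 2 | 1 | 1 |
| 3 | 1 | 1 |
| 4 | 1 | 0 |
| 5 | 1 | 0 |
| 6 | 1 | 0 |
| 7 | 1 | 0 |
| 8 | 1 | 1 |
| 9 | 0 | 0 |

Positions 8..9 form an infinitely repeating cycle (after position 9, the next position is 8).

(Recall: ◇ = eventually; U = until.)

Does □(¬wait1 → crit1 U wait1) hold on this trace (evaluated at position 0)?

No

¬wait1 → crit1 U wait1 must hold at every position from 0 onward. It fails at position 9, so □(¬wait1 → crit1 U wait1) is false.
Positions where ¬wait1 holds: 4, 5, 6, 7, 9.
Check crit1 U wait1 at each: 4→ok, 5→ok, 6→ok, 7→ok, 9→fails.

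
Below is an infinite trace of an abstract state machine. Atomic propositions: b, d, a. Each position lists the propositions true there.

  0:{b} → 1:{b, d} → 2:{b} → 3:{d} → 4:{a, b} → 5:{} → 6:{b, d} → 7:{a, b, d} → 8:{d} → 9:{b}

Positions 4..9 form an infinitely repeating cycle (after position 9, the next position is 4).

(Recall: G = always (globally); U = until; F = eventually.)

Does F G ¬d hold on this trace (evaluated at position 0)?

No

G ¬d is false at every position 0..9, so it never becomes true and F G ¬d fails.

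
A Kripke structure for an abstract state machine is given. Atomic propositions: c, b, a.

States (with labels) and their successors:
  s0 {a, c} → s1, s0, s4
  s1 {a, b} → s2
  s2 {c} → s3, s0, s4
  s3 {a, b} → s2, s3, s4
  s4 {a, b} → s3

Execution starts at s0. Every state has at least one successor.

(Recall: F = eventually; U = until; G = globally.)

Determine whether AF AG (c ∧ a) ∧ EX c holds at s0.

Does not hold

States satisfying AG (c ∧ a): ∅.
States satisfying AF AG (c ∧ a): ∅.
States satisfying c: {s0, s2}.
States satisfying EX c: {s0, s1, s2, s3}.
States satisfying AF AG (c ∧ a) ∧ EX c: ∅.
s0 ∉ Sat(AF AG (c ∧ a) ∧ EX c).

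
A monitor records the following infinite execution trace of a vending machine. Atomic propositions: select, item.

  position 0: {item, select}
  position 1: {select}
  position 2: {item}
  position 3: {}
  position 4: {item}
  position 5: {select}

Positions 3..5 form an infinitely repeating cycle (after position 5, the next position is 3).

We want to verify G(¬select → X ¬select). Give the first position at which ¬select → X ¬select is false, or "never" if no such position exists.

4

Check ¬select → X ¬select at each position in order: 0 ✓, 1 ✓, 2 ✓, 3 ✓.
At position 4 the labels are {item} and the next position 5 has {select}, so ¬select → X ¬select is false there. This is the first violation.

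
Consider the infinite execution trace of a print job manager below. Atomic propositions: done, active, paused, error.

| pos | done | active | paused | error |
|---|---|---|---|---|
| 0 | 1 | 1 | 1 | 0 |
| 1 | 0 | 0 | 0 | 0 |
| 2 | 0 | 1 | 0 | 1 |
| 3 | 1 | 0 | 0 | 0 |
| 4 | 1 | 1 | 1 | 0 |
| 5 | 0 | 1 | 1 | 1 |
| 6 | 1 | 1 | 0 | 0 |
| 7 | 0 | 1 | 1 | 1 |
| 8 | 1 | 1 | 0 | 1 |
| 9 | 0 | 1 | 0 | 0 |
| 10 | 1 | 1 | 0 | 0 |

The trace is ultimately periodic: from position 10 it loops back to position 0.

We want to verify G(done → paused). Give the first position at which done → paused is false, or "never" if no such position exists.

3

Check done → paused at each position in order: 0 ✓, 1 ✓, 2 ✓.
At position 3 the labels are {done}, so done → paused is false there. This is the first violation.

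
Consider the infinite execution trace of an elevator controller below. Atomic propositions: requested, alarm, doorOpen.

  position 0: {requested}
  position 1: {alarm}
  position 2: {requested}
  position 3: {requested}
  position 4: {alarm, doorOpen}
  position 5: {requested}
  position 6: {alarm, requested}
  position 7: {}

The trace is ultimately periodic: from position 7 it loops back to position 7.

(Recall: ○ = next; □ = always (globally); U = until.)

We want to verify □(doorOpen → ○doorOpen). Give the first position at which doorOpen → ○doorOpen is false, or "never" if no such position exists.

Check doorOpen → ○doorOpen at each position in order: 0 ✓, 1 ✓, 2 ✓, 3 ✓.
At position 4 the labels are {alarm, doorOpen} and the next position 5 has {requested}, so doorOpen → ○doorOpen is false there. This is the first violation.

4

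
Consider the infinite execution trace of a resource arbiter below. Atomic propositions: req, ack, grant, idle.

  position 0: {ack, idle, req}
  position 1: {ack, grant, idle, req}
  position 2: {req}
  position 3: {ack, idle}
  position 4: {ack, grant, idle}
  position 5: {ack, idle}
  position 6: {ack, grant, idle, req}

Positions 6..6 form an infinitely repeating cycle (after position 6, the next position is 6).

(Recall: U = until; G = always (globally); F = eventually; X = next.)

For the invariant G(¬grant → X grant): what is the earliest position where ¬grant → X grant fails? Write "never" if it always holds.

2

Check ¬grant → X grant at each position in order: 0 ✓, 1 ✓.
At position 2 the labels are {req} and the next position 3 has {ack, idle}, so ¬grant → X grant is false there. This is the first violation.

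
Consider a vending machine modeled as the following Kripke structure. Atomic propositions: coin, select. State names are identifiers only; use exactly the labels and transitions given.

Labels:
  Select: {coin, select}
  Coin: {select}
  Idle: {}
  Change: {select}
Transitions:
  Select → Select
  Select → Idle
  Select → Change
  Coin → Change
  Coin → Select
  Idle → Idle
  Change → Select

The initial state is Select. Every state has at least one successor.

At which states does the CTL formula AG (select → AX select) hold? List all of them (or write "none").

{Idle}

States satisfying select → AX select: {Coin, Idle, Change}.
States satisfying AG (select → AX select): {Idle}.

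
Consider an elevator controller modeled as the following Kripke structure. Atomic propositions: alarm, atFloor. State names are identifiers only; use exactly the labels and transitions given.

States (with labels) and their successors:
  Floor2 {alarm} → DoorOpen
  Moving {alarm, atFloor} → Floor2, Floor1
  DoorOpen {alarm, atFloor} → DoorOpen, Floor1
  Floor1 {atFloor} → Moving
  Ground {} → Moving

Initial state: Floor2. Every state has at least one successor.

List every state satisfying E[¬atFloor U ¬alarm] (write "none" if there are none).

States satisfying ¬atFloor: {Floor2, Ground}.
States satisfying ¬alarm: {Floor1, Ground}.
States satisfying E[¬atFloor U ¬alarm]: {Floor1, Ground}.

{Floor1, Ground}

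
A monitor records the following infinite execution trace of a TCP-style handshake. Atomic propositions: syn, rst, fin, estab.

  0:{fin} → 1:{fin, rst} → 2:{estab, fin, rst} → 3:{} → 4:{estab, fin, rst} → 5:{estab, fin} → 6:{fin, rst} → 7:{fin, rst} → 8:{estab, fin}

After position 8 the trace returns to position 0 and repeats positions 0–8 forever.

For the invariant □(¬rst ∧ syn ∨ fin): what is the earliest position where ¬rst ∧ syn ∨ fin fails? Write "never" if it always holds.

Check ¬rst ∧ syn ∨ fin at each position in order: 0 ✓, 1 ✓, 2 ✓.
At position 3 the labels are {}, so ¬rst ∧ syn ∨ fin is false there. This is the first violation.

3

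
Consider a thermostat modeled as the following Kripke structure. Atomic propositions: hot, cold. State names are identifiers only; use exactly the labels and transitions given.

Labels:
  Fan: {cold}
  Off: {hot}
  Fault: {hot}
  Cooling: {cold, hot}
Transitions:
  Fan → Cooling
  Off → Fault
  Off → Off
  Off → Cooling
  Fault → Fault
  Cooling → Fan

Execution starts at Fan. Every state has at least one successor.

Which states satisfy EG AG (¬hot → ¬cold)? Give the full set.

States satisfying AG (¬hot → ¬cold): {Fault}.
States satisfying EG AG (¬hot → ¬cold): {Fault}.

{Fault}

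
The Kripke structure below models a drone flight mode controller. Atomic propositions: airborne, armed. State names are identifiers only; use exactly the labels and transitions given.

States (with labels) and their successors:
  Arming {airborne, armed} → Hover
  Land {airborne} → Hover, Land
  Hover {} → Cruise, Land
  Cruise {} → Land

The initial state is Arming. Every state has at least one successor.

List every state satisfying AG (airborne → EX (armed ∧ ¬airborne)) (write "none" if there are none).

none

States satisfying airborne → EX (armed ∧ ¬airborne): {Hover, Cruise}.
States satisfying AG (airborne → EX (armed ∧ ¬airborne)): ∅.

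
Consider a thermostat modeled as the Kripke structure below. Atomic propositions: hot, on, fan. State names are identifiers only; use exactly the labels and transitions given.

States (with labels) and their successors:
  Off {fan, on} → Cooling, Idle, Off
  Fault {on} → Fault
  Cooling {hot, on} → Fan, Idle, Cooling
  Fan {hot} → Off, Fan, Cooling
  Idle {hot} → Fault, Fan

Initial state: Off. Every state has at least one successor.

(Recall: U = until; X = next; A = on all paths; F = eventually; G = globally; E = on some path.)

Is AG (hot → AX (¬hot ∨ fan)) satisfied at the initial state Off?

States satisfying hot → AX (¬hot ∨ fan): {Off, Fault}.
States satisfying AG (hot → AX (¬hot ∨ fan)): {Fault}.
Cooling is reachable from Off and violates hot → AX (¬hot ∨ fan), so AG fails at Off.
Off ∉ Sat(AG (hot → AX (¬hot ∨ fan))).

No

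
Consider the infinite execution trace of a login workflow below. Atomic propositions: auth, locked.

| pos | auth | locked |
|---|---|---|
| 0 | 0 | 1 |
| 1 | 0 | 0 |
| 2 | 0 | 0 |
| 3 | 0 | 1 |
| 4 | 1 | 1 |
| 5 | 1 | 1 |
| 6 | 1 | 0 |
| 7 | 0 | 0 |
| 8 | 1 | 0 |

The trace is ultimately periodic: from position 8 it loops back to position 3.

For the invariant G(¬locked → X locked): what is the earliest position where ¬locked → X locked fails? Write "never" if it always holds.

1

Check ¬locked → X locked at each position in order: 0 ✓.
At position 1 the labels are {} and the next position 2 has {}, so ¬locked → X locked is false there. This is the first violation.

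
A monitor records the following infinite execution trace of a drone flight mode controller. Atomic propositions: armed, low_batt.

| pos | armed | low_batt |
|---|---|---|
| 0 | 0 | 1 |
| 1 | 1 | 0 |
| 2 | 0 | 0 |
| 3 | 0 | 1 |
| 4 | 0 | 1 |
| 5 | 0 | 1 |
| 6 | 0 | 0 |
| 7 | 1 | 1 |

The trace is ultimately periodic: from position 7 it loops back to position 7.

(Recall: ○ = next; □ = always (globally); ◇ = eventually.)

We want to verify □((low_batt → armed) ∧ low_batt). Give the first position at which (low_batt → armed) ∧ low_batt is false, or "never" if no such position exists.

At position 0 the labels are {low_batt}, so (low_batt → armed) ∧ low_batt is false there. This is the first violation.

0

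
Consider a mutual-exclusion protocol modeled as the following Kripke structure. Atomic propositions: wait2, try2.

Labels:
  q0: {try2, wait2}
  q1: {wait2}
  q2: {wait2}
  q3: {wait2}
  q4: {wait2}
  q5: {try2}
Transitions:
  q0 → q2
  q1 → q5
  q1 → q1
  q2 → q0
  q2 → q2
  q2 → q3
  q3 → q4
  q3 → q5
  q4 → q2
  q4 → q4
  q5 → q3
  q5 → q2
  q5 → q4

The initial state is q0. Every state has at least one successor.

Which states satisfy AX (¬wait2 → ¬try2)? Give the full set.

States satisfying ¬wait2 → ¬try2: {q0, q1, q2, q3, q4}.
States satisfying AX (¬wait2 → ¬try2): {q0, q2, q4, q5}.

{q0, q2, q4, q5}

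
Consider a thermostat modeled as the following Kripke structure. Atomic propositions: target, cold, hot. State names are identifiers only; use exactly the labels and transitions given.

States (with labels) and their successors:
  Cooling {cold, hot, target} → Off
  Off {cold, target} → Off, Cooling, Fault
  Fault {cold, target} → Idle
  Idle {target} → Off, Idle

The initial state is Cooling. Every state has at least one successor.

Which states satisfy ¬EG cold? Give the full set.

{Fault, Idle}

States satisfying cold: {Cooling, Off, Fault}.
States satisfying EG cold: {Cooling, Off}.
States satisfying ¬EG cold: {Fault, Idle}.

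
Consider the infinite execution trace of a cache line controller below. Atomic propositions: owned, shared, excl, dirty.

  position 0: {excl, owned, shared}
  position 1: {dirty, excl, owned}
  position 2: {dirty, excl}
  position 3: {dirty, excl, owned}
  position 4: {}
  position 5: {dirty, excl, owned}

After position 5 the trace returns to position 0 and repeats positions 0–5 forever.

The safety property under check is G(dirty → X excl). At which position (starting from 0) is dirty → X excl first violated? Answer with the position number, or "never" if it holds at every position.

Check dirty → X excl at each position in order: 0 ✓, 1 ✓, 2 ✓.
At position 3 the labels are {dirty, excl, owned} and the next position 4 has {}, so dirty → X excl is false there. This is the first violation.

3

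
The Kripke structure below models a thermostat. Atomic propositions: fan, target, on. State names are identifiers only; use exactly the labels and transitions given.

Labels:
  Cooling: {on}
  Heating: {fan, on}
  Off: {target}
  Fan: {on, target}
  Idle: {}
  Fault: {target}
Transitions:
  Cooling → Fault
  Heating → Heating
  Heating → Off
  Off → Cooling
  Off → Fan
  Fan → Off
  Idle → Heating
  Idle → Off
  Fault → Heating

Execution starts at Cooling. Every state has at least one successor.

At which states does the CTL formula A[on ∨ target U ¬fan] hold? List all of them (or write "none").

States satisfying on ∨ target: {Cooling, Heating, Off, Fan, Fault}.
States satisfying ¬fan: {Cooling, Off, Fan, Idle, Fault}.
States satisfying A[on ∨ target U ¬fan]: {Cooling, Off, Fan, Idle, Fault}.

{Cooling, Off, Fan, Idle, Fault}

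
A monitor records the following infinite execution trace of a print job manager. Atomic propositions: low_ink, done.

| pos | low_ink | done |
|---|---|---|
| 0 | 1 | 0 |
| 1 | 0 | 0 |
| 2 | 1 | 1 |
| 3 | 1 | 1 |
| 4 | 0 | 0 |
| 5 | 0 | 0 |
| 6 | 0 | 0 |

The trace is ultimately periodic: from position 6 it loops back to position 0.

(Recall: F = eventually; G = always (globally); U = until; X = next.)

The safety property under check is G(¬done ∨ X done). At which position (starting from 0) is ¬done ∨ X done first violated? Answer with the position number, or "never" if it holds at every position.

3

Check ¬done ∨ X done at each position in order: 0 ✓, 1 ✓, 2 ✓.
At position 3 the labels are {done, low_ink} and the next position 4 has {}, so ¬done ∨ X done is false there. This is the first violation.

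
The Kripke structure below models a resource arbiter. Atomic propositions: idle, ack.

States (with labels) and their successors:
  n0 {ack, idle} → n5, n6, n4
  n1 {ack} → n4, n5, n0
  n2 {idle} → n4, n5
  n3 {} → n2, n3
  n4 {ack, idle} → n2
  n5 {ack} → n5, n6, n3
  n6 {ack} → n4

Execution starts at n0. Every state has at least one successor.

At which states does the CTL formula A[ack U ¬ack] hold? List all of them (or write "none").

States satisfying ack: {n0, n1, n4, n5, n6}.
States satisfying ¬ack: {n2, n3}.
States satisfying A[ack U ¬ack]: {n2, n3, n4, n6}.

{n2, n3, n4, n6}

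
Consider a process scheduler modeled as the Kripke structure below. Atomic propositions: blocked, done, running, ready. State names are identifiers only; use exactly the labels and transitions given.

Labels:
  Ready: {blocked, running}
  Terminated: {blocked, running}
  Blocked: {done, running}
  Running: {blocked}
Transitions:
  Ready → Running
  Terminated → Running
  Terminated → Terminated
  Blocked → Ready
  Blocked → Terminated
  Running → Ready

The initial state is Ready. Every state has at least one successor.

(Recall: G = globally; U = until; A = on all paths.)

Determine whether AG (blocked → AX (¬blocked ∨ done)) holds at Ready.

States satisfying blocked → AX (¬blocked ∨ done): {Blocked}.
States satisfying AG (blocked → AX (¬blocked ∨ done)): ∅.
Ready is reachable from Ready and violates blocked → AX (¬blocked ∨ done), so AG fails at Ready.
Ready ∉ Sat(AG (blocked → AX (¬blocked ∨ done))).

No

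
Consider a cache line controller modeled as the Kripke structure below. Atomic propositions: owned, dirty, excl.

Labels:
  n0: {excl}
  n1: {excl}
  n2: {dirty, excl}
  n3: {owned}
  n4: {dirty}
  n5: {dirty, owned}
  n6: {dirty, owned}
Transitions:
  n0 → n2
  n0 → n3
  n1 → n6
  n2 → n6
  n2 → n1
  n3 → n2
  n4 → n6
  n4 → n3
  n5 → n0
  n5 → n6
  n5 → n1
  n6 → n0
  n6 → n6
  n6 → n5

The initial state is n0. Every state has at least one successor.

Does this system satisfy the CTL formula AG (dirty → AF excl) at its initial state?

States satisfying dirty → AF excl: {n0, n1, n2, n3}.
States satisfying AG (dirty → AF excl): ∅.
n5 is reachable from n0 and violates dirty → AF excl, so AG fails at n0.
n0 ∉ Sat(AG (dirty → AF excl)).

Does not hold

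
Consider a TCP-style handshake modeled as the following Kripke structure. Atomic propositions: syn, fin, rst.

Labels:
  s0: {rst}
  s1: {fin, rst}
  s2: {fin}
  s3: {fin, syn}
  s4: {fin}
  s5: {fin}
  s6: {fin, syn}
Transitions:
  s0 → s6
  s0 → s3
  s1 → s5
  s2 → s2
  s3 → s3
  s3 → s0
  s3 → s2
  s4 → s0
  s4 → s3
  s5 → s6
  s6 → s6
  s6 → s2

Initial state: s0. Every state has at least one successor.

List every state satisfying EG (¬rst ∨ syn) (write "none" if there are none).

States satisfying ¬rst ∨ syn: {s2, s3, s4, s5, s6}.
States satisfying EG (¬rst ∨ syn): {s2, s3, s4, s5, s6}.

{s2, s3, s4, s5, s6}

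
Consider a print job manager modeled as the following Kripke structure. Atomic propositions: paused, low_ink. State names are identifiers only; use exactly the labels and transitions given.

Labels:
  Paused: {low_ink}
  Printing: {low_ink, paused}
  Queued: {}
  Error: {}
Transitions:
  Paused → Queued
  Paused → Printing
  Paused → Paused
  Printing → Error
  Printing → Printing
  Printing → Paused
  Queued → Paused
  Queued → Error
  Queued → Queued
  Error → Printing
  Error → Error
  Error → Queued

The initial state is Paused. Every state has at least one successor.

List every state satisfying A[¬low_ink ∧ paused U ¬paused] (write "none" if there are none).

States satisfying ¬low_ink ∧ paused: ∅.
States satisfying ¬paused: {Paused, Queued, Error}.
States satisfying A[¬low_ink ∧ paused U ¬paused]: {Paused, Queued, Error}.

{Paused, Queued, Error}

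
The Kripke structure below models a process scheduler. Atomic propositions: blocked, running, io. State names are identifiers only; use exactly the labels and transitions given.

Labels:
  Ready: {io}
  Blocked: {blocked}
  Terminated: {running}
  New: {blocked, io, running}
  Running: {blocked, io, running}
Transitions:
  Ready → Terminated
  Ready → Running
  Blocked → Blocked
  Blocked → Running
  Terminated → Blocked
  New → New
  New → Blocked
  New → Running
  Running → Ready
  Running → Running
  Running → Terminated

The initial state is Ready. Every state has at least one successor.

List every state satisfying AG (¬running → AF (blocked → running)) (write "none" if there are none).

States satisfying ¬running → AF (blocked → running): {Ready, Terminated, New, Running}.
States satisfying AG (¬running → AF (blocked → running)): ∅.

none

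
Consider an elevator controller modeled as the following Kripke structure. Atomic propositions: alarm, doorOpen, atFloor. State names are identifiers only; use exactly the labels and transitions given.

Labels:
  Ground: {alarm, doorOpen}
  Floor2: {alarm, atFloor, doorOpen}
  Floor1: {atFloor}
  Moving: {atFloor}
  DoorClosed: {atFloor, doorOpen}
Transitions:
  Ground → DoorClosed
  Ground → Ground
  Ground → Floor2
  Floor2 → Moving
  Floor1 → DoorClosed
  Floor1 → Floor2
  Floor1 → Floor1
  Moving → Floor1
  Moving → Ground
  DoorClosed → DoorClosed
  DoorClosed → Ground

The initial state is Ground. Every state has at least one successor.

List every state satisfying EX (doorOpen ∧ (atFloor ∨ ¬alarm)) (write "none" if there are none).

States satisfying doorOpen ∧ (atFloor ∨ ¬alarm): {Floor2, DoorClosed}.
States satisfying EX (doorOpen ∧ (atFloor ∨ ¬alarm)): {Ground, Floor1, DoorClosed}.

{Ground, Floor1, DoorClosed}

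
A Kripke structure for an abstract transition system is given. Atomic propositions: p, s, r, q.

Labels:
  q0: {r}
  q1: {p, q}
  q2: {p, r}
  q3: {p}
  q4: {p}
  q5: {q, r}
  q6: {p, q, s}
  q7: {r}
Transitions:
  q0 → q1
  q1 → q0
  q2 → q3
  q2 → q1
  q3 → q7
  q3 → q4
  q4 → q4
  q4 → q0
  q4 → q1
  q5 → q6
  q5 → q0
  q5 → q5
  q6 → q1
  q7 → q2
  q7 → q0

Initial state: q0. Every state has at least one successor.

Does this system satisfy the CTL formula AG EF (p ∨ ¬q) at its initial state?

Satisfied

States satisfying EF (p ∨ ¬q): {q0, q1, q2, q3, q4, q5, q6, q7}.
States satisfying AG EF (p ∨ ¬q): {q0, q1, q2, q3, q4, q5, q6, q7}.
Every state reachable from q0 satisfies EF (p ∨ ¬q).
q0 ∈ Sat(AG EF (p ∨ ¬q)).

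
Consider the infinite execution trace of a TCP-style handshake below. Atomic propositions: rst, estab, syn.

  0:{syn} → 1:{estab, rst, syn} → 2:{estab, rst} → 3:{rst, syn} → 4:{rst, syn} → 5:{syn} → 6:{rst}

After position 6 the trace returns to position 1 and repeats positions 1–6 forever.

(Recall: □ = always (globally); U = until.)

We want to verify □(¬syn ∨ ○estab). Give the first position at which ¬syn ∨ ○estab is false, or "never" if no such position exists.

3

Check ¬syn ∨ ○estab at each position in order: 0 ✓, 1 ✓, 2 ✓.
At position 3 the labels are {rst, syn} and the next position 4 has {rst, syn}, so ¬syn ∨ ○estab is false there. This is the first violation.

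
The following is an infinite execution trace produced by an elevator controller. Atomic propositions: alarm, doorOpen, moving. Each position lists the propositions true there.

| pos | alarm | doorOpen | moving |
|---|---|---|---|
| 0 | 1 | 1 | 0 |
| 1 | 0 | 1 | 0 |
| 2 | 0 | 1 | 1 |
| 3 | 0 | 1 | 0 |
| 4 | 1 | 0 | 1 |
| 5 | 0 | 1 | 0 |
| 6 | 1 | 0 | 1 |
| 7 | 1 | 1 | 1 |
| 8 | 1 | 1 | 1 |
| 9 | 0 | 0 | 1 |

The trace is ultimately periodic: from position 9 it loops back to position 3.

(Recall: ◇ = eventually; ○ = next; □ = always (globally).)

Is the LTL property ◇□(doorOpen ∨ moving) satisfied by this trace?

□(doorOpen ∨ moving) holds at position 0, which is reachable from 0, so ◇□(doorOpen ∨ moving) holds.

Holds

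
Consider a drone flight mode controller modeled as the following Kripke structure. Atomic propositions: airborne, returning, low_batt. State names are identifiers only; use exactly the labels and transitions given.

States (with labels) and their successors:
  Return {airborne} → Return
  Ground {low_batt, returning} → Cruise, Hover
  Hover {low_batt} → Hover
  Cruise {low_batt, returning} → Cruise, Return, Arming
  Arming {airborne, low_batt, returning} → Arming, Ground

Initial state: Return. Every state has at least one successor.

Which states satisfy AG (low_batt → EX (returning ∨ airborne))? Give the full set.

{Return}

States satisfying low_batt → EX (returning ∨ airborne): {Return, Ground, Cruise, Arming}.
States satisfying AG (low_batt → EX (returning ∨ airborne)): {Return}.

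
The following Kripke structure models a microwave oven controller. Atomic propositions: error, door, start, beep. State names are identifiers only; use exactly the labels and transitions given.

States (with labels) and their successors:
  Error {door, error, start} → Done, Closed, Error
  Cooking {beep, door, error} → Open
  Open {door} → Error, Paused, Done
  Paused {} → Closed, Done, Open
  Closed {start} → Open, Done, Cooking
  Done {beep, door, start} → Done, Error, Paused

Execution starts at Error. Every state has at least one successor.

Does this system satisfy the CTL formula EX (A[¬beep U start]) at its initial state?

Holds

States satisfying A[¬beep U start]: {Error, Closed, Done}.
States satisfying EX (A[¬beep U start]): {Error, Open, Paused, Closed, Done}.
Error ∈ Sat(EX (A[¬beep U start])).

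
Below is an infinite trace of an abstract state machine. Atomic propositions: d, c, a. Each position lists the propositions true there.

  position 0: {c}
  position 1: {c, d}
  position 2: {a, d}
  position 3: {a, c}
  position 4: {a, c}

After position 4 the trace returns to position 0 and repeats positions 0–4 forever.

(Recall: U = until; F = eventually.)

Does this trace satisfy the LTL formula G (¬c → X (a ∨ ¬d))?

Satisfied

¬c → X (a ∨ ¬d) holds at every position 0..4, and those are all positions ever visited, so G (¬c → X (a ∨ ¬d)) holds.
Positions where ¬c holds: 2.
Check X (a ∨ ¬d) at each: 2→ok.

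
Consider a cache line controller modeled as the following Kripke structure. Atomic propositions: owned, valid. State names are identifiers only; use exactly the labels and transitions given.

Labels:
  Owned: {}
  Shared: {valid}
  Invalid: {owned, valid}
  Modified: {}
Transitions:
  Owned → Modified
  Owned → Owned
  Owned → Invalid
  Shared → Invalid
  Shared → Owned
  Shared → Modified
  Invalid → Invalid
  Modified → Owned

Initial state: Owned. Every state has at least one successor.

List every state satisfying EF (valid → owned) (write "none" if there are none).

{Owned, Shared, Invalid, Modified}

States satisfying valid → owned: {Owned, Invalid, Modified}.
States satisfying EF (valid → owned): {Owned, Shared, Invalid, Modified}.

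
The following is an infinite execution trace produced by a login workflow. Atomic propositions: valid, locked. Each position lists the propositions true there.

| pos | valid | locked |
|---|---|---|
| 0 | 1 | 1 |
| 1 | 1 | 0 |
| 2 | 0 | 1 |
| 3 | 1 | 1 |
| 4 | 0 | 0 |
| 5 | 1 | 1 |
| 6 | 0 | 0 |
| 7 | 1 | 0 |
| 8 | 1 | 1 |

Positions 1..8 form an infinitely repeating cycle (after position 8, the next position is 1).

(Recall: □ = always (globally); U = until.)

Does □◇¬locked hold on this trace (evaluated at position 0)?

Yes

◇¬locked holds at every position 0..8, and those are all positions ever visited, so □◇¬locked holds.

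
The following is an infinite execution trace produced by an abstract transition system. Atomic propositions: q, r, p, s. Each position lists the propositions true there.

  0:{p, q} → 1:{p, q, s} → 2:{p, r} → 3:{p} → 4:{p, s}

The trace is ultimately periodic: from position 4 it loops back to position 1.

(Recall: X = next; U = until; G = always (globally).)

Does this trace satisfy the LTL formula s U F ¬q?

Walking from position 0: F ¬q first holds at position 0, and s holds at every earlier position along the way, so s U F ¬q holds.

Satisfied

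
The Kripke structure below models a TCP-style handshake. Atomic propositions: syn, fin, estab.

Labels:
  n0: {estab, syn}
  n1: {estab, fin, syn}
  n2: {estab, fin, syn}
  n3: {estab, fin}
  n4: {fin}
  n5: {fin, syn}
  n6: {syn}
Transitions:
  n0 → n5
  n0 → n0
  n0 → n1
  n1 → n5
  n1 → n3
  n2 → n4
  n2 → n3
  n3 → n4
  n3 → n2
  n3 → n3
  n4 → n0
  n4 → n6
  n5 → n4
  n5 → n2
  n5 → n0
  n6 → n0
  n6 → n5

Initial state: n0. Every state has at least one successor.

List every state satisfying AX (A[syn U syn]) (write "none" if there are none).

States satisfying A[syn U syn]: {n0, n1, n2, n5, n6}.
States satisfying AX (A[syn U syn]): {n0, n4, n6}.

{n0, n4, n6}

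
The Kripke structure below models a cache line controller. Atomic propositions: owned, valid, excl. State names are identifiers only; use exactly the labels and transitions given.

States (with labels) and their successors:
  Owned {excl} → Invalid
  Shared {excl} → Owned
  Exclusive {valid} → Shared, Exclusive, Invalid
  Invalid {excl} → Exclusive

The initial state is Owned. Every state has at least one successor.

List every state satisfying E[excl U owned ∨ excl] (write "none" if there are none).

{Owned, Shared, Invalid}

States satisfying excl: {Owned, Shared, Invalid}.
States satisfying owned ∨ excl: {Owned, Shared, Invalid}.
States satisfying E[excl U owned ∨ excl]: {Owned, Shared, Invalid}.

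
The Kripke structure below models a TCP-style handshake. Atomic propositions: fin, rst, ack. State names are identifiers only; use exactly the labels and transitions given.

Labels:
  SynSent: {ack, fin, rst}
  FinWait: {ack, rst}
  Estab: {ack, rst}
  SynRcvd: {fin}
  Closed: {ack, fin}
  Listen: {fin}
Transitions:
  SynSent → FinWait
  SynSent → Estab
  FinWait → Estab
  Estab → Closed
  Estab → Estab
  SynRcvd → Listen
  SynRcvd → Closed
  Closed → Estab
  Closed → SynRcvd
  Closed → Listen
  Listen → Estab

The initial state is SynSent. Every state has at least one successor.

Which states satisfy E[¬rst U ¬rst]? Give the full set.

States satisfying ¬rst: {SynRcvd, Closed, Listen}.
States satisfying E[¬rst U ¬rst]: {SynRcvd, Closed, Listen}.

{SynRcvd, Closed, Listen}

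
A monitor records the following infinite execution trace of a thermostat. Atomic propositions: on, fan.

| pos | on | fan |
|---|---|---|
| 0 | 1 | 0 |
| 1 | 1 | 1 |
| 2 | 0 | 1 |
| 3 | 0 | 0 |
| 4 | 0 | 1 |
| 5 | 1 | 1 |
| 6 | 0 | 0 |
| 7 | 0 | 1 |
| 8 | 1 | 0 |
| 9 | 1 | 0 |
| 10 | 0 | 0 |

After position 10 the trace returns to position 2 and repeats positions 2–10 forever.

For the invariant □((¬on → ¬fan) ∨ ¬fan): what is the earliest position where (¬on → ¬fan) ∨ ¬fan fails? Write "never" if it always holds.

2

Check (¬on → ¬fan) ∨ ¬fan at each position in order: 0 ✓, 1 ✓.
At position 2 the labels are {fan}, so (¬on → ¬fan) ∨ ¬fan is false there. This is the first violation.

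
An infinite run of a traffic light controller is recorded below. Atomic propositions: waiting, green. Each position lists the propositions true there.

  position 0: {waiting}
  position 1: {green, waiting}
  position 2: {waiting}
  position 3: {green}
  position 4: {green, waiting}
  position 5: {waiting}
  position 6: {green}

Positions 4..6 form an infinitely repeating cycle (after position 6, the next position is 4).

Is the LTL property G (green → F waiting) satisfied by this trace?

Satisfied

green → F waiting holds at every position 0..6, and those are all positions ever visited, so G (green → F waiting) holds.
Positions where green holds: 1, 3, 4, 6.
Check F waiting at each: 1→ok, 3→ok, 4→ok, 6→ok.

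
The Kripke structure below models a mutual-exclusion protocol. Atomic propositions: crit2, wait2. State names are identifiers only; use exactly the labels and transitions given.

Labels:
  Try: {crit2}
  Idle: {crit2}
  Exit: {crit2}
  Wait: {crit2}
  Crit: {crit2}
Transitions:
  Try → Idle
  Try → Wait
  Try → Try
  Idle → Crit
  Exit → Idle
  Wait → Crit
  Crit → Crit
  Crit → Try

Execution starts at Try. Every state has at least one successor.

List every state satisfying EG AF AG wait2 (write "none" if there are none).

none

States satisfying AF AG wait2: ∅.
States satisfying EG AF AG wait2: ∅.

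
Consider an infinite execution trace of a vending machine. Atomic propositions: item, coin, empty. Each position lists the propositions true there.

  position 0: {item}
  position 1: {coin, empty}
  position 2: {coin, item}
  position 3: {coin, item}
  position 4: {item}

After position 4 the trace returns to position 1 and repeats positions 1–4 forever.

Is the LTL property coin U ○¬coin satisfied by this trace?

Walking from position 0: at position 0, ○¬coin has not yet held and coin fails, so coin U ○¬coin is false.

No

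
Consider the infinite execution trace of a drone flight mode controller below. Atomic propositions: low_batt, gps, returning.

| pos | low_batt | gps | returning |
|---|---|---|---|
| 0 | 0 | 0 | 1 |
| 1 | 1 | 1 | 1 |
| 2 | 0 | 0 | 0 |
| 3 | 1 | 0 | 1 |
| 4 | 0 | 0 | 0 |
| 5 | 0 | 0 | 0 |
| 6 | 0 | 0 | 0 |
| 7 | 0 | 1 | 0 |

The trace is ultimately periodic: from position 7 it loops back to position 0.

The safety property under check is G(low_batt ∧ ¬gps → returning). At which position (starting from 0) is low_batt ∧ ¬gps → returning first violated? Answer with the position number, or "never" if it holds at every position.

never

low_batt ∧ ¬gps → returning holds at every position 0..7, and those are all the positions the trace ever visits, so the invariant G(low_batt ∧ ¬gps → returning) is never violated.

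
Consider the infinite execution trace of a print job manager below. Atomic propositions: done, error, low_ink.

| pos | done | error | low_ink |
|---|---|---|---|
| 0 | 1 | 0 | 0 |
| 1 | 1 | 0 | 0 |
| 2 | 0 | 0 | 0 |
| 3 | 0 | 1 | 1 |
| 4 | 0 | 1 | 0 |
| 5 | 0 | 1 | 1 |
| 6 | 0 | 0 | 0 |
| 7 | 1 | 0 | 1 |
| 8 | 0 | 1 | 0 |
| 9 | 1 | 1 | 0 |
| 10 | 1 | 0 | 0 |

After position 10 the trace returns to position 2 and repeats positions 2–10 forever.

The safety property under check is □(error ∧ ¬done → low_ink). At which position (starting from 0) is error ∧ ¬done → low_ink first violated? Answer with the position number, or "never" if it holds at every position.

4

Check error ∧ ¬done → low_ink at each position in order: 0 ✓, 1 ✓, 2 ✓, 3 ✓.
At position 4 the labels are {error}, so error ∧ ¬done → low_ink is false there. This is the first violation.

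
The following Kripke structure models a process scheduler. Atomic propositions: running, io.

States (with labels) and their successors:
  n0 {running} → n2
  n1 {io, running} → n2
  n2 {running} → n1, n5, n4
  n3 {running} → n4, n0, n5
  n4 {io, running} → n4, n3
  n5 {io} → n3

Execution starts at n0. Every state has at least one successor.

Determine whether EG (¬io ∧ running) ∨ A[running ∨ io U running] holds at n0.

Holds

States satisfying ¬io ∧ running: {n0, n2, n3}.
States satisfying EG (¬io ∧ running): ∅.
States satisfying running ∨ io: {n0, n1, n2, n3, n4, n5}.
States satisfying running: {n0, n1, n2, n3, n4}.
States satisfying A[running ∨ io U running]: {n0, n1, n2, n3, n4, n5}.
States satisfying EG (¬io ∧ running) ∨ A[running ∨ io U running]: {n0, n1, n2, n3, n4, n5}.
n0 ∈ Sat(EG (¬io ∧ running) ∨ A[running ∨ io U running]).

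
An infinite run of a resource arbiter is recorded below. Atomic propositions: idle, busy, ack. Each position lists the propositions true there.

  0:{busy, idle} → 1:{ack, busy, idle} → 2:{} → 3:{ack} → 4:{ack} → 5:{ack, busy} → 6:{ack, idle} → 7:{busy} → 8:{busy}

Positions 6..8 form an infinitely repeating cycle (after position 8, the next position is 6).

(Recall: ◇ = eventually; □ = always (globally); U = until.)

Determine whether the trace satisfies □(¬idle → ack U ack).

Violated

¬idle → ack U ack must hold at every position from 0 onward. It fails at position 2, so □(¬idle → ack U ack) is false.
Positions where ¬idle holds: 2, 3, 4, 5, 7, 8.
Check ack U ack at each: 2→fails, 3→ok, 4→ok, 5→ok, 7→fails, 8→fails.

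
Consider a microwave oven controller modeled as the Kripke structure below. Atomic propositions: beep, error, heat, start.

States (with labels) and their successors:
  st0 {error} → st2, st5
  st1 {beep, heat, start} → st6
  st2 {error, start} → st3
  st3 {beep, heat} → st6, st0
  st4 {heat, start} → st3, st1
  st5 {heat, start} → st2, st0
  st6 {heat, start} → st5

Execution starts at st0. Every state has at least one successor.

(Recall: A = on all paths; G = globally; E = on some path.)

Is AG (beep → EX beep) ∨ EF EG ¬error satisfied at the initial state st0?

States satisfying beep → EX beep: {st0, st2, st4, st5, st6}.
States satisfying AG (beep → EX beep): ∅.
States satisfying EG ¬error: ∅.
States satisfying EF EG ¬error: ∅.
States satisfying AG (beep → EX beep) ∨ EF EG ¬error: ∅.
st0 ∉ Sat(AG (beep → EX beep) ∨ EF EG ¬error).

Does not hold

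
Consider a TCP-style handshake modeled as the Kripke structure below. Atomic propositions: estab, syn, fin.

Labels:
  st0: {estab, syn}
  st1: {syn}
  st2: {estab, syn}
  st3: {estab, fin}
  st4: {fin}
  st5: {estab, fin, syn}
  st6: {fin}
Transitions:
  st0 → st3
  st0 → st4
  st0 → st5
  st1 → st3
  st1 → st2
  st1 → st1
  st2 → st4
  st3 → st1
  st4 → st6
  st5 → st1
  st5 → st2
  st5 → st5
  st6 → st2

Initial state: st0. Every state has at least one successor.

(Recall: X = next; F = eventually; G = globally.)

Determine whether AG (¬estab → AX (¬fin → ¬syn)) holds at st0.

States satisfying ¬estab → AX (¬fin → ¬syn): {st0, st2, st3, st4, st5}.
States satisfying AG (¬estab → AX (¬fin → ¬syn)): ∅.
st1 is reachable from st0 and violates ¬estab → AX (¬fin → ¬syn), so AG fails at st0.
st0 ∉ Sat(AG (¬estab → AX (¬fin → ¬syn))).

Does not hold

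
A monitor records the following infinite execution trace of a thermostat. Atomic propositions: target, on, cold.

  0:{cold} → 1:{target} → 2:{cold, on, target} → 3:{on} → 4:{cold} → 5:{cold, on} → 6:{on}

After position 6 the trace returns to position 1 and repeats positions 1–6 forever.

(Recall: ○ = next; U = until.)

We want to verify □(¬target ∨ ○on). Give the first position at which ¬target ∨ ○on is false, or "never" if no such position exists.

¬target ∨ ○on holds at every position 0..6, and those are all the positions the trace ever visits, so the invariant □(¬target ∨ ○on) is never violated.

never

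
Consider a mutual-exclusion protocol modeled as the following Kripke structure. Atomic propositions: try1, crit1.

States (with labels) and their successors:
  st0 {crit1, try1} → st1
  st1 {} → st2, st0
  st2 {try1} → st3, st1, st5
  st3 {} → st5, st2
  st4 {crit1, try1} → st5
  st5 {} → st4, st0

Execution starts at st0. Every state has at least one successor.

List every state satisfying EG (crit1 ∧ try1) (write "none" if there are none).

States satisfying crit1 ∧ try1: {st0, st4}.
States satisfying EG (crit1 ∧ try1): ∅.

none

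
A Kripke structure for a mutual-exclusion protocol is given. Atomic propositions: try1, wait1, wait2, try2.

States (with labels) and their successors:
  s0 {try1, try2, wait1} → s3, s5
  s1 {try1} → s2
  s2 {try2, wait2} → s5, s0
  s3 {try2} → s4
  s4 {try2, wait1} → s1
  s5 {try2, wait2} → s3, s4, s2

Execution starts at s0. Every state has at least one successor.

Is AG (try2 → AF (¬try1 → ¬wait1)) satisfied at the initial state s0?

States satisfying try2 → AF (¬try1 → ¬wait1): {s0, s1, s2, s3, s4, s5}.
States satisfying AG (try2 → AF (¬try1 → ¬wait1)): {s0, s1, s2, s3, s4, s5}.
Every state reachable from s0 satisfies try2 → AF (¬try1 → ¬wait1).
s0 ∈ Sat(AG (try2 → AF (¬try1 → ¬wait1))).

Yes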